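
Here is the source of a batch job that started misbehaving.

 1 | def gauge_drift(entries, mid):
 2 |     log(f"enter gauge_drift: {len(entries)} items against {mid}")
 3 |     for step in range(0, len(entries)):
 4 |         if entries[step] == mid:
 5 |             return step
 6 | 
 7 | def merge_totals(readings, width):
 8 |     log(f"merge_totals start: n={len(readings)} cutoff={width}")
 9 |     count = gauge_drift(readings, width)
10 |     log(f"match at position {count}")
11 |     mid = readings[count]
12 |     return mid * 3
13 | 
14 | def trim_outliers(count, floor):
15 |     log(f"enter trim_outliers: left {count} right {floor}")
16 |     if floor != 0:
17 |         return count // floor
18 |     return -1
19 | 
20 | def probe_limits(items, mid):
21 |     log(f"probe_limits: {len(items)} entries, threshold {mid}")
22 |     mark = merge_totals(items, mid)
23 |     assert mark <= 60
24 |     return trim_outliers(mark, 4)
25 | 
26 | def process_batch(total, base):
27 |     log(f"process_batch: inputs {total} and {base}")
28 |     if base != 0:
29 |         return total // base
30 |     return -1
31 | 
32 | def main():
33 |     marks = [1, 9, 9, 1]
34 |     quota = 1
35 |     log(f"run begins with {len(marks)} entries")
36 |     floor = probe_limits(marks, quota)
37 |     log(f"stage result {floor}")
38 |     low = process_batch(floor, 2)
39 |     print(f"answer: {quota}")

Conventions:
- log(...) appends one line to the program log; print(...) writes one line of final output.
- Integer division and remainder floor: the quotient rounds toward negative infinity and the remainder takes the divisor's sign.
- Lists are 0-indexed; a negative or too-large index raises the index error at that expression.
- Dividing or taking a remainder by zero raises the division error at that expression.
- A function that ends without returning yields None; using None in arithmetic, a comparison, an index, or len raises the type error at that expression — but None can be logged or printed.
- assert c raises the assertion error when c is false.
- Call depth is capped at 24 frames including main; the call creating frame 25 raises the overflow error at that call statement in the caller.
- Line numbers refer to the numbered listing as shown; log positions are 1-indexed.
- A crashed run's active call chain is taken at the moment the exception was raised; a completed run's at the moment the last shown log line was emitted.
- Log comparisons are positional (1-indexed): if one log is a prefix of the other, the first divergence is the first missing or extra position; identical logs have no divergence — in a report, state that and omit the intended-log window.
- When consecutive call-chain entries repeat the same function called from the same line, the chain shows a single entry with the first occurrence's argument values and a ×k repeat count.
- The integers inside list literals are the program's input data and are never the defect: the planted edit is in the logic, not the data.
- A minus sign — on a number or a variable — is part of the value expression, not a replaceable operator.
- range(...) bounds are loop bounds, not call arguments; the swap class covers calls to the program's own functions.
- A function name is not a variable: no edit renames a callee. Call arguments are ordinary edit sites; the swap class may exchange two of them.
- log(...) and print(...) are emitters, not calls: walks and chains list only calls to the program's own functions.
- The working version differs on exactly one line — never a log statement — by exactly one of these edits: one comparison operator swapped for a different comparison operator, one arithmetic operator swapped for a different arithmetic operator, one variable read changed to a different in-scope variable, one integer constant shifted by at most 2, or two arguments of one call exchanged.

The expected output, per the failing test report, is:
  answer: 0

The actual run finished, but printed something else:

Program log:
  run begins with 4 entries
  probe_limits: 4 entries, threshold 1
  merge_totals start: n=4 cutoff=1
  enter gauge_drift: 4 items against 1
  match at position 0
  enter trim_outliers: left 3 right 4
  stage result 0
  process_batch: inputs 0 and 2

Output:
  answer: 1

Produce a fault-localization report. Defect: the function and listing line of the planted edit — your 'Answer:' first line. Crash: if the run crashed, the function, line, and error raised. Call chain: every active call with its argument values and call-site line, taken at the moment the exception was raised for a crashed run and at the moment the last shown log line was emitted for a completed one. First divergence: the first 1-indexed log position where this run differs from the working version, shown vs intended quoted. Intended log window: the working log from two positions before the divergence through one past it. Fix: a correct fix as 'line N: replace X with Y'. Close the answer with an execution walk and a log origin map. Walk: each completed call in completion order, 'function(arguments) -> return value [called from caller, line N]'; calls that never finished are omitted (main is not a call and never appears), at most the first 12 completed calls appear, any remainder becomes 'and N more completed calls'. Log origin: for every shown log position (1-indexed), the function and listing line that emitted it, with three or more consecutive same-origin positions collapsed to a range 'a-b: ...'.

Answer: the defect is in main at line 39.
The tell: Every logged value matches the working version; the printed result is what differs.
Call chain: main -> process_batch(0, 2) (called at line 38).
First divergence: none (the log streams are identical).
Execution walk:
  gauge_drift([1, 9, 9, 1], 1) -> 0  [called from merge_totals, line 9]
  merge_totals([1, 9, 9, 1], 1) -> 3  [called from probe_limits, line 22]
  trim_outliers(3, 4) -> 0  [called from probe_limits, line 24]
  probe_limits([1, 9, 9, 1], 1) -> 0  [called from main, line 36]
  process_batch(0, 2) -> 0  [called from main, line 38]
Log line origins:
  1: logged in main at line 35
  2: logged in probe_limits at line 21
  3: logged in merge_totals at line 8
  4: logged in gauge_drift at line 2
  5: logged in merge_totals at line 10
  6: logged in trim_outliers at line 15
  7: logged in main at line 37
  8: logged in process_batch at line 27
A correct fix: line 39: replace `quota` with `low`.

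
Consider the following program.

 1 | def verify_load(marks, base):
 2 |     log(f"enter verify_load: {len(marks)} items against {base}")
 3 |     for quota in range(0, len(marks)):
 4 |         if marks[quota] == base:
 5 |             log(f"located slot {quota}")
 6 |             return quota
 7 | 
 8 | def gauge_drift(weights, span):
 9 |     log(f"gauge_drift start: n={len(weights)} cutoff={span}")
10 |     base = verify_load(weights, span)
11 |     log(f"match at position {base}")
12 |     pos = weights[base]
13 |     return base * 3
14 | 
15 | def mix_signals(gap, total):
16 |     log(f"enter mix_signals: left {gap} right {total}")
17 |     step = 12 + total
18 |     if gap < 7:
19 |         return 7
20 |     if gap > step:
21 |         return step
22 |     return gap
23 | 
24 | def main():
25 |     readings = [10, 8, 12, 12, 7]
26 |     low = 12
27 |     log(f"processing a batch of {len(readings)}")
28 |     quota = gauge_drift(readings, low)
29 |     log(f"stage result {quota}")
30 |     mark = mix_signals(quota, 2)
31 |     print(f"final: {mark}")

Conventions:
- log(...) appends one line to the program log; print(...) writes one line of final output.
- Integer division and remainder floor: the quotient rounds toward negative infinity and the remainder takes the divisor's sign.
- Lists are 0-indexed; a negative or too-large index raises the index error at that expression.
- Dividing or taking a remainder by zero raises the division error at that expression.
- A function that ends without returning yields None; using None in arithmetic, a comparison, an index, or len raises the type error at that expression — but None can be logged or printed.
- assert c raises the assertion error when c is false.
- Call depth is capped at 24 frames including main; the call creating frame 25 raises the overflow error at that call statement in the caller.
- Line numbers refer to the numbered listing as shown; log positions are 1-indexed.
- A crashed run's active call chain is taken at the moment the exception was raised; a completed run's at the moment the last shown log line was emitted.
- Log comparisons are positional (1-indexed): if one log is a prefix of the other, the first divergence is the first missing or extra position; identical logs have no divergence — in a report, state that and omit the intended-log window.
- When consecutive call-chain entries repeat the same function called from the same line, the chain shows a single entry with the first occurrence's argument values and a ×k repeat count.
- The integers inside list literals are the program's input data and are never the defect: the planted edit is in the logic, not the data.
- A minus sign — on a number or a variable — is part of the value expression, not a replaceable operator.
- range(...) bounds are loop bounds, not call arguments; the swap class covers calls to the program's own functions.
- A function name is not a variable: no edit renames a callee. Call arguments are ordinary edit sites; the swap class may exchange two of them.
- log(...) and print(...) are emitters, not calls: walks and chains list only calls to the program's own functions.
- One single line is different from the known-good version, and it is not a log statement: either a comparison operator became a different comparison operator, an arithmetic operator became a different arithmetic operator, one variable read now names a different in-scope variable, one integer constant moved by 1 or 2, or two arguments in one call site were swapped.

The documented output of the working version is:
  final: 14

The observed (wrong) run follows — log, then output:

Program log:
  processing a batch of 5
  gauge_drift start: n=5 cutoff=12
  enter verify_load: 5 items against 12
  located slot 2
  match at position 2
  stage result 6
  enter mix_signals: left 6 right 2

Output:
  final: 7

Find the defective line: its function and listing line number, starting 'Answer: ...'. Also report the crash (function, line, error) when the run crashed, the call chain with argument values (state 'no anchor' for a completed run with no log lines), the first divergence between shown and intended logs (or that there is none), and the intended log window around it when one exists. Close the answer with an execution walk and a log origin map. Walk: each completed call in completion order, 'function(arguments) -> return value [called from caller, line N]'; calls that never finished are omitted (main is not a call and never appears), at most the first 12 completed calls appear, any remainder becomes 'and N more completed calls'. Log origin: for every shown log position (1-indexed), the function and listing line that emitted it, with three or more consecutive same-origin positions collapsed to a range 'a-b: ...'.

Answer: the defect is in gauge_drift at line 13.
Core observation: At log position 6 the runs split — shown 'stage result 6', but the working version logs 'stage result 36'.
Call chain: main -> mix_signals(6, 2) (called at line 30).
First divergence: position 6; shown 'stage result 6' vs intended 'stage result 36'.
Intended log window:
  4: located slot 2
  5: match at position 2
  6: stage result 36
  7: enter mix_signals: left 36 right 2
Execution walk:
  verify_load([10, 8, 12, 12, 7], 12) -> 2  [called from gauge_drift, line 10]
  gauge_drift([10, 8, 12, 12, 7], 12) -> 6  [called from main, line 28]
  mix_signals(6, 2) -> 7  [called from main, line 30]
Log line origins:
  1 — main, line 27
  2 — gauge_drift, line 9
  3 — verify_load, line 2
  4 — verify_load, line 5
  5 — gauge_drift, line 11
  6 — main, line 29
  7 — mix_signals, line 16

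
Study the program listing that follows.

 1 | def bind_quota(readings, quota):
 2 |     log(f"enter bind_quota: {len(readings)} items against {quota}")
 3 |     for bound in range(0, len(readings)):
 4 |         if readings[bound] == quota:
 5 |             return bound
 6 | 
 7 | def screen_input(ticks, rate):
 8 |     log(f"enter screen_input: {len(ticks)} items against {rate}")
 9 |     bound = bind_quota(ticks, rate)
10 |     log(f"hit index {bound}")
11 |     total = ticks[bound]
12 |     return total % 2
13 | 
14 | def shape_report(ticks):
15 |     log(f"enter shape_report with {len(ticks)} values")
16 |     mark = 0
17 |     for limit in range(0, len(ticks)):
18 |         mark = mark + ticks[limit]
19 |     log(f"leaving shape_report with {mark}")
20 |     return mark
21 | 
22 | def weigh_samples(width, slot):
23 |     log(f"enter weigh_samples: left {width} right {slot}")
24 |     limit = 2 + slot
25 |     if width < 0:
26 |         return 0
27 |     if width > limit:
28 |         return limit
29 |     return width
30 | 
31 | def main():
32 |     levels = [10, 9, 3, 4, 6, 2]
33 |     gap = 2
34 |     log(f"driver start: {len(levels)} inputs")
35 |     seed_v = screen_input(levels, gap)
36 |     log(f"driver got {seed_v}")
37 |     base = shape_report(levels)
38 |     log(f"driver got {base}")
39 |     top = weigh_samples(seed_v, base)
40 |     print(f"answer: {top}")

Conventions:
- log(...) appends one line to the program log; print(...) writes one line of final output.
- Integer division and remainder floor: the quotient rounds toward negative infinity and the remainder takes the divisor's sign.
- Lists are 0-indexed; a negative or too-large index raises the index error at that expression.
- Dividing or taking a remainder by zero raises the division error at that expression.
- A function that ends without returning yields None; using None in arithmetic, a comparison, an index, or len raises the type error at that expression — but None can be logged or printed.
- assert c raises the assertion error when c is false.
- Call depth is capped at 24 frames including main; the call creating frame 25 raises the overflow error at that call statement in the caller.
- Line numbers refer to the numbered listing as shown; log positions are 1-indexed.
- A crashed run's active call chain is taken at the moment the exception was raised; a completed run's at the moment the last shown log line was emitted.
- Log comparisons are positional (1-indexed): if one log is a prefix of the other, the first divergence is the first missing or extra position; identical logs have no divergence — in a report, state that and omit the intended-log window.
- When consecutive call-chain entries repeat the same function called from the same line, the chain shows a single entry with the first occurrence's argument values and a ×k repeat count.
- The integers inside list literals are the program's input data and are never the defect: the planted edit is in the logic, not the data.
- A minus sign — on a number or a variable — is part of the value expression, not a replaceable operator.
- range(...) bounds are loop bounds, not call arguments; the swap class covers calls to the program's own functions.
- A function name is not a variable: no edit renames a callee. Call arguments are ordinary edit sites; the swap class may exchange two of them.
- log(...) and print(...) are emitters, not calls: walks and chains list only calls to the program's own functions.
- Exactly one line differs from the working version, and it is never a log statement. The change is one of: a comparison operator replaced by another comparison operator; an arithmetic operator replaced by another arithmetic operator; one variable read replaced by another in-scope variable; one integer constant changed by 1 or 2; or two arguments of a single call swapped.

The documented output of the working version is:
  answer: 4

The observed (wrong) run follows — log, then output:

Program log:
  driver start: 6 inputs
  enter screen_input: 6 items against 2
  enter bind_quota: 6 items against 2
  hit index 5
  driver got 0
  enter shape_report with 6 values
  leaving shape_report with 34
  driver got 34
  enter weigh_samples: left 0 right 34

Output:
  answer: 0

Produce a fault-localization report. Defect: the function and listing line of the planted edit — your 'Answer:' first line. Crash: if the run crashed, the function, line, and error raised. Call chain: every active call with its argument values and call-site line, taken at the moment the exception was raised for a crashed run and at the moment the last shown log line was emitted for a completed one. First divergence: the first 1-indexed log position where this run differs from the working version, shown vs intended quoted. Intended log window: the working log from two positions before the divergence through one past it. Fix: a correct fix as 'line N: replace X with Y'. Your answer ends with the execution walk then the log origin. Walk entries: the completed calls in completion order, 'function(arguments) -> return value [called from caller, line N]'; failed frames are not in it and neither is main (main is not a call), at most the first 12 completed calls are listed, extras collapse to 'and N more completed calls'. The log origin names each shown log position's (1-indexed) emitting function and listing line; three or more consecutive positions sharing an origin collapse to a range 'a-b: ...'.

Answer: the defect is in screen_input at line 12.
Key observation: Log line 5 is where behavior first shows: 'driver got 0' appears instead of 'driver got 4'.
Call chain: main -> weigh_samples(0, 34) (called at line 39).
First divergence: position 5 — shown 'driver got 0', intended 'driver got 4'.
Intended log window:
  3: enter bind_quota: 6 items against 2
  4: hit index 5
  5: driver got 4
  6: enter shape_report with 6 values
Execution walk:
  bind_quota([10, 9, 3, 4, 6, 2], 2) -> 5  [called from screen_input, line 9]
  screen_input([10, 9, 3, 4, 6, 2], 2) -> 0  [called from main, line 35]
  shape_report([10, 9, 3, 4, 6, 2]) -> 34  [called from main, line 37]
  weigh_samples(0, 34) -> 0  [called from main, line 39]
Log origin:
  1 — main, line 34
  2 — screen_input, line 8
  3 — bind_quota, line 2
  4 — screen_input, line 10
  5 — main, line 36
  6 — shape_report, line 15
  7 — shape_report, line 19
  8 — main, line 38
  9 — weigh_samples, line 23
A correct fix: line 12: replace `%` with `*`.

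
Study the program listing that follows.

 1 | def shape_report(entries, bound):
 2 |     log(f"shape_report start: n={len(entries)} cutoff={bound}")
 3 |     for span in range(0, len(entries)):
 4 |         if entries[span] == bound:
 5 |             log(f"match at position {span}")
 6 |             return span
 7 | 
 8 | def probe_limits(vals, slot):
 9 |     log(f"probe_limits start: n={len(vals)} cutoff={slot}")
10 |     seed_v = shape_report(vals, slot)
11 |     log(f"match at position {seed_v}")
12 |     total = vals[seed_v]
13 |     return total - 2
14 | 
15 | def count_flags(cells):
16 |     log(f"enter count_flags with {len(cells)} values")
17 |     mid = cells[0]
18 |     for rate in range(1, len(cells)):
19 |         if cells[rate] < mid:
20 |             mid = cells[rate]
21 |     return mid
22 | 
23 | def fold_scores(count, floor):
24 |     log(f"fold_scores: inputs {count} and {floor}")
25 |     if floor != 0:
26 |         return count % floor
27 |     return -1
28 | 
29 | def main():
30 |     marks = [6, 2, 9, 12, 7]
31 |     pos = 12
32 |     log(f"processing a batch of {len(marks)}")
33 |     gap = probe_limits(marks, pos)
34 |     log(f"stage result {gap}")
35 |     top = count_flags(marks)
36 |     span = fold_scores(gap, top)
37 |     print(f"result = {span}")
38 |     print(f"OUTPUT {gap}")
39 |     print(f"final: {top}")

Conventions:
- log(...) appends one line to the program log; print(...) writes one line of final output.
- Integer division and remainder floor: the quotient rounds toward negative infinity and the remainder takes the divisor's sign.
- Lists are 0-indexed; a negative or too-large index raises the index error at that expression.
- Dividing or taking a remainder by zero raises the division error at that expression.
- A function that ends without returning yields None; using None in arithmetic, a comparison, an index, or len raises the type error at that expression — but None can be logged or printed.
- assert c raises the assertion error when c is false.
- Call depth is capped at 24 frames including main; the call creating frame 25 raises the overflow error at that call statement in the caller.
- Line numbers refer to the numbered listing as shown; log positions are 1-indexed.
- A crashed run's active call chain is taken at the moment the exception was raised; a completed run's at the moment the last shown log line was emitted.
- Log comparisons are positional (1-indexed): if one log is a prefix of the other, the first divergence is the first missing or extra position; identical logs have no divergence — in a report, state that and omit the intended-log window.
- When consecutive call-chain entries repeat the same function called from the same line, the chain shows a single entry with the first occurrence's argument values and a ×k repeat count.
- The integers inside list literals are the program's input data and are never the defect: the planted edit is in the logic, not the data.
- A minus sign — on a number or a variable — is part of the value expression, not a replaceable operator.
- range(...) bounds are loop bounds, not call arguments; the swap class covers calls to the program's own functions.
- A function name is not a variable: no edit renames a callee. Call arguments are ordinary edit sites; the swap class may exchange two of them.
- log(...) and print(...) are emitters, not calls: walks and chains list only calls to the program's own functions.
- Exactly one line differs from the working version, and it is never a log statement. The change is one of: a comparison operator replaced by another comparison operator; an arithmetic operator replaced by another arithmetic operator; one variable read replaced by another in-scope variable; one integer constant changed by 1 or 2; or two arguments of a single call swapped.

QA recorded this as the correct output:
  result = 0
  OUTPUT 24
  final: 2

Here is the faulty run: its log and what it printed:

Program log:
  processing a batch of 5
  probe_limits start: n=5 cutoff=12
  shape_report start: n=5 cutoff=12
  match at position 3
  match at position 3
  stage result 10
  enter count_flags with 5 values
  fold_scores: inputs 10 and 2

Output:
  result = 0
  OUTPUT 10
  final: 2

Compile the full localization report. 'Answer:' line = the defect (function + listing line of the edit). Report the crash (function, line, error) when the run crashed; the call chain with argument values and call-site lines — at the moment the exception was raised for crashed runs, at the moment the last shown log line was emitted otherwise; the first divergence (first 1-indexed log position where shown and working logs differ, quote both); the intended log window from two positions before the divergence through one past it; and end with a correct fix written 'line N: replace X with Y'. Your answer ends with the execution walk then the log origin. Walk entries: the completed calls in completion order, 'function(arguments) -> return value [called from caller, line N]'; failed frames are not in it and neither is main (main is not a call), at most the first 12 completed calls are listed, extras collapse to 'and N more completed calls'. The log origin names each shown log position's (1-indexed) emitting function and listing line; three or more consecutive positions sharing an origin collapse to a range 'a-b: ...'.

Answer: the defect is in probe_limits at line 13.
Core observation: The log first diverges at position 6: the faulty run prints 'stage result 10' where the working version prints 'stage result 24'.
Call chain: main -> fold_scores(10, 2) (called at line 36).
First divergence: position 6 — the shown line 'stage result 10' should read 'stage result 24'.
Intended log window:
  4: match at position 3
  5: match at position 3
  6: stage result 24
  7: enter count_flags with 5 values
Execution walk:
  shape_report([6, 2, 9, 12, 7], 12) -> 3  [called from probe_limits, line 10]
  probe_limits([6, 2, 9, 12, 7], 12) -> 10  [called from main, line 33]
  count_flags([6, 2, 9, 12, 7]) -> 2  [called from main, line 35]
  fold_scores(10, 2) -> 0  [called from main, line 36]
Log origin:
  1: from main, line 32
  2: from probe_limits, line 9
  3: from shape_report, line 2
  4: from shape_report, line 5
  5: from probe_limits, line 11
  6: from main, line 34
  7: from count_flags, line 16
  8: from fold_scores, line 24
A correct fix: line 13: replace `-` with `*`.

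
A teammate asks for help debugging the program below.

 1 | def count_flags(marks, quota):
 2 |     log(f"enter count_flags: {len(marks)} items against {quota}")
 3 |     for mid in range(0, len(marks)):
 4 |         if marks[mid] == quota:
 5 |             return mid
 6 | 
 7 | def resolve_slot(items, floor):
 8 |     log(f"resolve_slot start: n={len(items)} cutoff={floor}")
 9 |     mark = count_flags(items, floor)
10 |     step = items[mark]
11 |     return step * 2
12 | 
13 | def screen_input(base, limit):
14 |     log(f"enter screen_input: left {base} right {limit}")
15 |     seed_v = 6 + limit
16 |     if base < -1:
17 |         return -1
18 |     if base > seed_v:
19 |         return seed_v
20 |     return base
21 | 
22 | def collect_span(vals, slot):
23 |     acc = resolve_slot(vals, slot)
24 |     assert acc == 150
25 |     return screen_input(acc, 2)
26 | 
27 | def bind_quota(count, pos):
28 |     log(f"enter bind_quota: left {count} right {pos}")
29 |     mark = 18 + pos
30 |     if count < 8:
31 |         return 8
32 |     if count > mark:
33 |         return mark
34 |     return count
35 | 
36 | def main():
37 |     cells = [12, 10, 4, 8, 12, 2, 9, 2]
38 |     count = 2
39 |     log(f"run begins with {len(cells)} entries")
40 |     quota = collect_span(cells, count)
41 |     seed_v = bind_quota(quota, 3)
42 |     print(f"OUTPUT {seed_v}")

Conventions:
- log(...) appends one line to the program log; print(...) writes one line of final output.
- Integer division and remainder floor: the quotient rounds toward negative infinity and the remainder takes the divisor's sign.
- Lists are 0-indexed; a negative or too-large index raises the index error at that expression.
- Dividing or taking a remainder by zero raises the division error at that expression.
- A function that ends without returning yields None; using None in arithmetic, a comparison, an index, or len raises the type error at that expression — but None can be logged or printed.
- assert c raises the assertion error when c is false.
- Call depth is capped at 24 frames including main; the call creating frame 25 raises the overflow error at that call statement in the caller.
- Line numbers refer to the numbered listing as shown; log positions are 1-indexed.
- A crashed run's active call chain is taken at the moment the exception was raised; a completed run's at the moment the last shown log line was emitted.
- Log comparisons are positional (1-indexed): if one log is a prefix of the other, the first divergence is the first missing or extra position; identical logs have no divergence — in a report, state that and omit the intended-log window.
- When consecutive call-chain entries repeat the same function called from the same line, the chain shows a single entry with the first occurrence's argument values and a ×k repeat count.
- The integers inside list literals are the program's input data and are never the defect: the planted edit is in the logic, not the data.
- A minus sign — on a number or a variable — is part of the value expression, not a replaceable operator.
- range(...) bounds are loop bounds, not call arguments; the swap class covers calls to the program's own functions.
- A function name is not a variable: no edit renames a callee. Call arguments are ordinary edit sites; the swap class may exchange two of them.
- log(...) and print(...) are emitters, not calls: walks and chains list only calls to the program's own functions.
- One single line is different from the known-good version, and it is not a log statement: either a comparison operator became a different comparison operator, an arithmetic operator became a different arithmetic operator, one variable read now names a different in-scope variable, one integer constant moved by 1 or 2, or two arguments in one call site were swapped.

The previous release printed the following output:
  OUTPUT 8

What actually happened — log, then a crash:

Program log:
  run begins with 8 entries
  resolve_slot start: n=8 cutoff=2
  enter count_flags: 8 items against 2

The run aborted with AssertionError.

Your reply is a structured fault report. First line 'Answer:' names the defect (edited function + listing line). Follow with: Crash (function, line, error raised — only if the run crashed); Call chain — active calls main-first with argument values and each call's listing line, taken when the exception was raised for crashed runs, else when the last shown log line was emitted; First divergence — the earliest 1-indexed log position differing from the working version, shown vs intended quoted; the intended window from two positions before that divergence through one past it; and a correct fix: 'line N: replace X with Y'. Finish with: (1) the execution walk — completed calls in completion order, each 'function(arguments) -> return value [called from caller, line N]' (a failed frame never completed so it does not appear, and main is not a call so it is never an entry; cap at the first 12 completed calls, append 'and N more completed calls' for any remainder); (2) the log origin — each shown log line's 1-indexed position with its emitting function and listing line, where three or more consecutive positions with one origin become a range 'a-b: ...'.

Answer: the defect is in collect_span at line 24.
Key observation: Only 3 log lines were emitted before the run died; the intended continuation was 'enter screen_input: left 4 right 2'.
Crash: collect_span, line 24, AssertionError.
Call chain: main -> collect_span([12, 10, 4, 8, 12, 2, 9, 2], 2) (called at line 40).
First divergence: position 4 — after 3 matching lines the faulty run goes silent; intended next line 'enter screen_input: left 4 right 2'.
Intended log window:
  2: resolve_slot start: n=8 cutoff=2
  3: enter count_flags: 8 items against 2
  4: enter screen_input: left 4 right 2
  5: enter bind_quota: left 4 right 3
Execution walk:
  count_flags([12, 10, 4, 8, 12, 2, 9, 2], 2) -> 5  [called from resolve_slot, line 9]
  resolve_slot([12, 10, 4, 8, 12, 2, 9, 2], 2) -> 4  [called from collect_span, line 23]
Log origin:
  1: logged in main at line 39
  2: logged in resolve_slot at line 8
  3: logged in count_flags at line 2
A correct fix: line 24: replace `==` with `<=`.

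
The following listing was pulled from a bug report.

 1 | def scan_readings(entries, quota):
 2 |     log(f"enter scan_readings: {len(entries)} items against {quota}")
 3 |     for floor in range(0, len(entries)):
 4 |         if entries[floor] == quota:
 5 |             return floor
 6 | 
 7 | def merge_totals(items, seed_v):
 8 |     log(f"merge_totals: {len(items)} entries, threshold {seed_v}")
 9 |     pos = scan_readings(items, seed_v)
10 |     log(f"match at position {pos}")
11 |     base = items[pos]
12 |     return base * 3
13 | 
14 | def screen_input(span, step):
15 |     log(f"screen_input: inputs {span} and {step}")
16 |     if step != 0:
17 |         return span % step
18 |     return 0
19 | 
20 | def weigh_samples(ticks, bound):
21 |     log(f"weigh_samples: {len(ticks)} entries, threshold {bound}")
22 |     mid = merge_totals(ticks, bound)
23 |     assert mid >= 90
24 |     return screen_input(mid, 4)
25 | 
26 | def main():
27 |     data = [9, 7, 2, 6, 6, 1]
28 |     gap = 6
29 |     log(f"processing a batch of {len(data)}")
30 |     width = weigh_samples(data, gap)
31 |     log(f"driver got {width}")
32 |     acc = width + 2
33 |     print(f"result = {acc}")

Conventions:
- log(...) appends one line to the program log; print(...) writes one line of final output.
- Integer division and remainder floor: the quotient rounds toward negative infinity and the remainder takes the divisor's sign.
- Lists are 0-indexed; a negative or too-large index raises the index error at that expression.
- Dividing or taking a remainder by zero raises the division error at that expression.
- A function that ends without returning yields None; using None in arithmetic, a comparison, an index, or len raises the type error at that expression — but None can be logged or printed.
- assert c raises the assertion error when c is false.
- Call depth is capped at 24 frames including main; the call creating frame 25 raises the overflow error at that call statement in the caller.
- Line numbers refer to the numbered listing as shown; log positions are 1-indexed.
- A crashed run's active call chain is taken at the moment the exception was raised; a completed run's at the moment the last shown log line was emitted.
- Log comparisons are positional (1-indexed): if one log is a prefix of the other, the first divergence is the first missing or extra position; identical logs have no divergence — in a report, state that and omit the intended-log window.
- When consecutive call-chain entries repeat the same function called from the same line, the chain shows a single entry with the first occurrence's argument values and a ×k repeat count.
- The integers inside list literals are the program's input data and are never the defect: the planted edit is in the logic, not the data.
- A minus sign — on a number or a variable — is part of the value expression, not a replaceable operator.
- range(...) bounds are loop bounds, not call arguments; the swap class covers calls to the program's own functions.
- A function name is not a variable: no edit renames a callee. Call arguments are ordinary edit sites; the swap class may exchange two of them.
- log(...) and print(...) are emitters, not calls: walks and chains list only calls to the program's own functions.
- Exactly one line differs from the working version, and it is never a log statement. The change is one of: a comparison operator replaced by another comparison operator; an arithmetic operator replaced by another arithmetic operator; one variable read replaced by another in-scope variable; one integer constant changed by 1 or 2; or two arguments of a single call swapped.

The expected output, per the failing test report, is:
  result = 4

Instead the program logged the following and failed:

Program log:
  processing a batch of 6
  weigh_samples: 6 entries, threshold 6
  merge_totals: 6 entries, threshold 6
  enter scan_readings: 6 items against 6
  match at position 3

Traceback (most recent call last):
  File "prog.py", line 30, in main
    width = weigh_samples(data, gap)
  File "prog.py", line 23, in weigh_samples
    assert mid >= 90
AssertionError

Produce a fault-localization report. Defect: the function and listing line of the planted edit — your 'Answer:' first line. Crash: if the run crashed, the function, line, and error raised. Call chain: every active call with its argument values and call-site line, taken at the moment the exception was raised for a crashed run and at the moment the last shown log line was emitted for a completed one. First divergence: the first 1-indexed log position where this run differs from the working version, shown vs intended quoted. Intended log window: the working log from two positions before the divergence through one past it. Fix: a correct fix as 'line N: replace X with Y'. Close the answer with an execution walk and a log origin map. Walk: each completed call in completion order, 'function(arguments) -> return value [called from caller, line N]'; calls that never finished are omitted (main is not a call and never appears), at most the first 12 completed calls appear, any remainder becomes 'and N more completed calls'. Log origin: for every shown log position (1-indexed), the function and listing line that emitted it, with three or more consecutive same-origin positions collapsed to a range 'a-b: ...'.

Answer: the defect is in weigh_samples at line 23.
Core observation: The log ends early — 5 lines, where the working version next logs 'screen_input: inputs 18 and 4'.
Crash: weigh_samples, line 23, AssertionError.
Call chain: main -> weigh_samples([9, 7, 2, 6, 6, 1], 6) (called at line 30).
First divergence: position 6 — the faulty run's log ends after 5 lines; the working version continues with 'screen_input: inputs 18 and 4'.
Intended log window:
  4: enter scan_readings: 6 items against 6
  5: match at position 3
  6: screen_input: inputs 18 and 4
  7: driver got 2
Execution walk:
  scan_readings([9, 7, 2, 6, 6, 1], 6) -> 3  [called from merge_totals, line 9]
  merge_totals([9, 7, 2, 6, 6, 1], 6) -> 18  [called from weigh_samples, line 22]
Log origins:
  1: logged in main at line 29
  2: logged in weigh_samples at line 21
  3: logged in merge_totals at line 8
  4: logged in scan_readings at line 2
  5: logged in merge_totals at line 10
A correct fix: line 23: replace `>=` with `<=`.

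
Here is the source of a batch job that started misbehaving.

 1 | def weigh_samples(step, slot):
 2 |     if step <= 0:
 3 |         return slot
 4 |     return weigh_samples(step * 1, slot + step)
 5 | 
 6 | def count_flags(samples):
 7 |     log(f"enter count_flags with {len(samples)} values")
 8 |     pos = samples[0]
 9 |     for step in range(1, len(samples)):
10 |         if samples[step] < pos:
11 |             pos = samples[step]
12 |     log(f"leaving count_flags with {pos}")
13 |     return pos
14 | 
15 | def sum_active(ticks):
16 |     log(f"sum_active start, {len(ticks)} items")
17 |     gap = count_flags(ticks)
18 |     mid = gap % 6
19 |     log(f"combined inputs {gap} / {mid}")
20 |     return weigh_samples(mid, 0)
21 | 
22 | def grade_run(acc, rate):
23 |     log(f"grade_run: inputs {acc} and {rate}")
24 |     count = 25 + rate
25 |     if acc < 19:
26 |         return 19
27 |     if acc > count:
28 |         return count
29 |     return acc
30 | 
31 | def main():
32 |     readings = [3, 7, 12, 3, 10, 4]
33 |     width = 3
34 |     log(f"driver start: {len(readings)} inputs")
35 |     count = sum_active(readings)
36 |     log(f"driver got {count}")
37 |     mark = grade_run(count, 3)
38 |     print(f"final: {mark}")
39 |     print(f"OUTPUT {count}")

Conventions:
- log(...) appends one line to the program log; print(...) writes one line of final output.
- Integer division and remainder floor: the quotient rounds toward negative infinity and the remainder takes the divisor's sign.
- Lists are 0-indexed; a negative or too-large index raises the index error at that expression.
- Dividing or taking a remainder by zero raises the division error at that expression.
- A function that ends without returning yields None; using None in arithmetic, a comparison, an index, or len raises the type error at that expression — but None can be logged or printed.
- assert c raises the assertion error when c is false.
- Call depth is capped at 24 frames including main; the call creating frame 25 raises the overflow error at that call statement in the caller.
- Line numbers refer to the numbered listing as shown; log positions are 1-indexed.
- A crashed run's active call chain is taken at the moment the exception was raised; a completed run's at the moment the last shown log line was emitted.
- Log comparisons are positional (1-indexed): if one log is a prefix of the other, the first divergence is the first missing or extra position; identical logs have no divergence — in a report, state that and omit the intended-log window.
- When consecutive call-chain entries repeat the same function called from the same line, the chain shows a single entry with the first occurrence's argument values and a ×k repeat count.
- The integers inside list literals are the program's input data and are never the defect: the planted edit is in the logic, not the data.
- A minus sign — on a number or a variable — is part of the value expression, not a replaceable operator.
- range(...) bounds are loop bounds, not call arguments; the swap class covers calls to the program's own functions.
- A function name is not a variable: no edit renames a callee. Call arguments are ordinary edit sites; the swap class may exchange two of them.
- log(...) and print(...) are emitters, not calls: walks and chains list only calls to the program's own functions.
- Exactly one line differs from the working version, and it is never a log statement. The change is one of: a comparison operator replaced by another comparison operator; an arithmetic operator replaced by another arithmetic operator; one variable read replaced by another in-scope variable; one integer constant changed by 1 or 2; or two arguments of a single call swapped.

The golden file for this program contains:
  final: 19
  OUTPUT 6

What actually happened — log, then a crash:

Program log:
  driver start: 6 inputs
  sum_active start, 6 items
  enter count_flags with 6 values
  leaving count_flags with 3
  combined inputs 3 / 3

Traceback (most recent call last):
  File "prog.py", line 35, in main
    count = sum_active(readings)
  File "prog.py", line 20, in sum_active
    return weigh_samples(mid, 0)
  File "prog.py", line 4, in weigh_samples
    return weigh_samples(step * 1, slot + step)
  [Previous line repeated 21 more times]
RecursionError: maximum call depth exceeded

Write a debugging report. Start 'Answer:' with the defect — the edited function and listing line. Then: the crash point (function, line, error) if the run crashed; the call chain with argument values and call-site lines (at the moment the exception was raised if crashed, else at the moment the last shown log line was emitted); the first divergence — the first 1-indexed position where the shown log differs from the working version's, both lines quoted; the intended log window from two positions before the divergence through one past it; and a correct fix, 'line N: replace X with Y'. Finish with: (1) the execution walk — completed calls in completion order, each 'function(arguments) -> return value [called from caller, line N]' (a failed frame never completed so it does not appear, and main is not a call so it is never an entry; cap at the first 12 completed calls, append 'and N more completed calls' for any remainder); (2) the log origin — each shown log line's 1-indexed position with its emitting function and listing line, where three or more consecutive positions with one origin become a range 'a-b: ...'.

Answer: the defect is in weigh_samples at line 4.
Key fact: A complete run would log 'driver got 6' next, but this one stopped at 5 lines.
Crash: weigh_samples, line 4, RecursionError.
Call chain: main -> sum_active([3, 7, 12, 3, 10, 4]) (called at line 35) -> weigh_samples(3, 0) (called at line 20) -> weigh_samples(3, 3) (called at line 4) ×21.
First divergence: position 6 (shown log ended at 5 lines; the working version continues: 'driver got 6').
Intended log window:
  4: leaving count_flags with 3
  5: combined inputs 3 / 3
  6: driver got 6
  7: grade_run: inputs 6 and 3
Execution walk:
  count_flags([3, 7, 12, 3, 10, 4]) -> 3  [called from sum_active, line 17]
Log origin:
  1: emitted by main (line 34)
  2: emitted by sum_active (line 16)
  3: emitted by count_flags (line 7)
  4: emitted by count_flags (line 12)
  5: emitted by sum_active (line 19)
A correct fix: line 4: replace `*` with `-`.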